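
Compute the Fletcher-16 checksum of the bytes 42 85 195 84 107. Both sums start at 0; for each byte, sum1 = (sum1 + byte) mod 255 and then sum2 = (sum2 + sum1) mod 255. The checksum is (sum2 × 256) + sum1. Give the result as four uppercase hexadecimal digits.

Running sums (mod 255):
  after byte 0 (42): sum1=42, sum2=42
  after byte 1 (85): sum1=127, sum2=169
  after byte 2 (195): sum1=67, sum2=236
  after byte 3 (84): sum1=151, sum2=132
  after byte 4 (107): sum1=3, sum2=135
Checksum = sum2·256 + sum1 = 135·256 + 3 = 34563 = 0x8703.

8703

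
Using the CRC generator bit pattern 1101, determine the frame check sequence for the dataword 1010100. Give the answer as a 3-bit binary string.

110

Append 3 zeros: 1010100000. Divide by 1101 (XOR where the leading bit is 1):
  pos 0: 1010 XOR 1101 = 0111
  pos 1: 1111 XOR 1101 = 0010
  pos 3: 1000 XOR 1101 = 0101
  pos 4: 1010 XOR 1101 = 0111
  pos 5: 1110 XOR 1101 = 0011
Remainder (last 3 bits) = 110. This is the CRC / FCS.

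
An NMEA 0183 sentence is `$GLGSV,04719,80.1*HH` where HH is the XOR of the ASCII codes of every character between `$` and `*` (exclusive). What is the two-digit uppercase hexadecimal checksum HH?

XOR the ASCII codes of the payload characters:
  'G' = 0x47 → acc = 0x47
  'L' = 0x4C → acc = 0x0B
  'G' = 0x47 → acc = 0x4C
  'S' = 0x53 → acc = 0x1F
  'V' = 0x56 → acc = 0x49
  ',' = 0x2C → acc = 0x65
  '0' = 0x30 → acc = 0x55
  '4' = 0x34 → acc = 0x61
  '7' = 0x37 → acc = 0x56
  '1' = 0x31 → acc = 0x67
  '9' = 0x39 → acc = 0x5E
  ',' = 0x2C → acc = 0x72
  '8' = 0x38 → acc = 0x4A
  '0' = 0x30 → acc = 0x7A
  '.' = 0x2E → acc = 0x54
  '1' = 0x31 → acc = 0x65
Checksum = 0x65.

65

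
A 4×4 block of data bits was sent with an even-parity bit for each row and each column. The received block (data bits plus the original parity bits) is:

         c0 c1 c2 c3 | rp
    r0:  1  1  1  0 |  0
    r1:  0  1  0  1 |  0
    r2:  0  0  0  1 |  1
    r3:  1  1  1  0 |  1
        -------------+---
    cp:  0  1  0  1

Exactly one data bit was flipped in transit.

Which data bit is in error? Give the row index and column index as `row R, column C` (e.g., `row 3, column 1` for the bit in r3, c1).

row 0, column 3

Recompute each row's even parity and compare to rp:
  r0: data parity 1, sent rp 0 → mismatch
  r1: data parity 0, sent rp 0 → ok
  r2: data parity 1, sent rp 1 → ok
  r3: data parity 1, sent rp 1 → ok
Recompute each column's even parity and compare to cp:
  c0: data parity 0, sent cp 0 → ok
  c1: data parity 1, sent cp 1 → ok
  c2: data parity 0, sent cp 0 → ok
  c3: data parity 0, sent cp 1 → mismatch
Exactly one row (r0) and one column (c3) fail → the flipped bit is at their intersection.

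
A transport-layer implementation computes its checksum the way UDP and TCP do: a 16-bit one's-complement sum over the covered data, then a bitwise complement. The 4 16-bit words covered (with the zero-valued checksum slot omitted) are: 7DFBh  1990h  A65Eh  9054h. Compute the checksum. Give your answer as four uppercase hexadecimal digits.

One's-complement addition (fold any carry out of bit 15 back into bit 0):
  0x7DFB + 0x1990 = 0x0978B
  0x978B + 0xA65E = 0x13DE9 → wrap carry → 0x3DEA
  0x3DEA + 0x9054 = 0x0CE3E
One's-complement sum = 0xCE3E.
Checksum = ~0xCE3E & 0xFFFF = 0x31C1.

31C1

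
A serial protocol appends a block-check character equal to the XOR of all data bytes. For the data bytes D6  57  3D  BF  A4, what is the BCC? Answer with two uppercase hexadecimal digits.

A7

XOR the bytes together:
  start with 0xD6
  0xD6 ⊕ 0x57 = 0x81
  0x81 ⊕ 0x3D = 0xBC
  0xBC ⊕ 0xBF = 0x03
  0x03 ⊕ 0xA4 = 0xA7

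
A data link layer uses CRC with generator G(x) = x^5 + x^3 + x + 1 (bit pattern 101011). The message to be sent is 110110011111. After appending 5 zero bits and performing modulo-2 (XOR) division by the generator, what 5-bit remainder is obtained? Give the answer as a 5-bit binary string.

01110

Append 5 zeros: 11011001111100000. Divide by 101011 (XOR where the leading bit is 1):
  pos 0: 110110 XOR 101011 = 011101
  pos 1: 111010 XOR 101011 = 010001
  pos 2: 100011 XOR 101011 = 001000
  pos 4: 100011 XOR 101011 = 001000
  pos 6: 100011 XOR 101011 = 001000
  pos 8: 100000 XOR 101011 = 001011
  pos 10: 101100 XOR 101011 = 000111
Remainder (last 5 bits) = 01110. This is the CRC / FCS.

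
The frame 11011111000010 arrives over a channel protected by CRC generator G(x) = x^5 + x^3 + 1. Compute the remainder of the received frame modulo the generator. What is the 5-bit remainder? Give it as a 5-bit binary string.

00010

Modulo-2 division of 11011111000010 by 101001:
  pos 0: 110111 XOR 101001 = 011110
  pos 1: 111101 XOR 101001 = 010100
  pos 2: 101001 XOR 101001 = 000000
Remainder = 00010 (nonzero — an error is detected).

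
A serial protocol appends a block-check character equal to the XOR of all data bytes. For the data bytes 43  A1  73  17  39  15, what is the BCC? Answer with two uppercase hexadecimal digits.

AA

XOR the bytes together:
  start with 0x43
  0x43 ⊕ 0xA1 = 0xE2
  0xE2 ⊕ 0x73 = 0x91
  0x91 ⊕ 0x17 = 0x86
  0x86 ⊕ 0x39 = 0xBF
  0xBF ⊕ 0x15 = 0xAA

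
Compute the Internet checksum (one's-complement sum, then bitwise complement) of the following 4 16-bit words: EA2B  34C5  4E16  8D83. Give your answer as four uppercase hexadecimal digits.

0575

One's-complement addition (fold any carry out of bit 15 back into bit 0):
  0xEA2B + 0x34C5 = 0x11EF0 → wrap carry → 0x1EF1
  0x1EF1 + 0x4E16 = 0x06D07
  0x6D07 + 0x8D83 = 0x0FA8A
One's-complement sum = 0xFA8A.
Checksum = ~0xFA8A & 0xFFFF = 0x0575.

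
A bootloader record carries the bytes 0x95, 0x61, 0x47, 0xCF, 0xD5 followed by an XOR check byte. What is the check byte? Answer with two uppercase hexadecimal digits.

A9

XOR the bytes together:
  start with 0x95
  0x95 ⊕ 0x61 = 0xF4
  0xF4 ⊕ 0x47 = 0xB3
  0xB3 ⊕ 0xCF = 0x7C
  0x7C ⊕ 0xD5 = 0xA9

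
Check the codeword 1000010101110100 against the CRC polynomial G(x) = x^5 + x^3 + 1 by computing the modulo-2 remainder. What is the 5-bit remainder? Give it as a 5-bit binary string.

00000

Modulo-2 division of 1000010101110100 by 101001:
  pos 0: 100001 XOR 101001 = 001000
  pos 2: 100001 XOR 101001 = 001000
  pos 4: 100001 XOR 101001 = 001000
  pos 6: 100011 XOR 101001 = 001010
  pos 8: 101001 XOR 101001 = 000000
Remainder = 00000 (zero — the frame passes the CRC check).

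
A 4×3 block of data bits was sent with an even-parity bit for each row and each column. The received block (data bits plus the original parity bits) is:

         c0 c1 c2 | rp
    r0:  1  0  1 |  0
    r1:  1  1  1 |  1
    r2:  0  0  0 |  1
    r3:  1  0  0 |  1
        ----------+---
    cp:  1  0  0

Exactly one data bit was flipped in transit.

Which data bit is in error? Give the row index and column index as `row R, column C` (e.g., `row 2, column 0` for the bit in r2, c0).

Recompute each row's even parity and compare to rp:
  r0: data parity 0, sent rp 0 → ok
  r1: data parity 1, sent rp 1 → ok
  r2: data parity 0, sent rp 1 → mismatch
  r3: data parity 1, sent rp 1 → ok
Recompute each column's even parity and compare to cp:
  c0: data parity 1, sent cp 1 → ok
  c1: data parity 1, sent cp 0 → mismatch
  c2: data parity 0, sent cp 0 → ok
Exactly one row (r2) and one column (c1) fail → the flipped bit is at their intersection.

row 2, column 1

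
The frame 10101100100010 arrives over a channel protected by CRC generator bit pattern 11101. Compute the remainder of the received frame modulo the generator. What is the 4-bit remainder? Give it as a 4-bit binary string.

Modulo-2 division of 10101100100010 by 11101:
  pos 0: 10101 XOR 11101 = 01000
  pos 1: 10001 XOR 11101 = 01100
  pos 2: 11000 XOR 11101 = 00101
  pos 4: 10101 XOR 11101 = 01000
  pos 5: 10000 XOR 11101 = 01101
  pos 6: 11010 XOR 11101 = 00111
  pos 8: 11101 XOR 11101 = 00000
Remainder = 0000 (zero — the frame passes the CRC check).

0000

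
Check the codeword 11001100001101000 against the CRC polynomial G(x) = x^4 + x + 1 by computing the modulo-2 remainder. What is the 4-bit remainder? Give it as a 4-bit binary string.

Modulo-2 division of 11001100001101000 by 10011:
  pos 0: 11001 XOR 10011 = 01010
  pos 1: 10101 XOR 10011 = 00110
  pos 3: 11000 XOR 10011 = 01011
  pos 4: 10110 XOR 10011 = 00101
  pos 6: 10101 XOR 10011 = 00110
  pos 8: 11010 XOR 10011 = 01001
  pos 9: 10011 XOR 10011 = 00000
Remainder = 0000 (zero — the frame passes the CRC check).

0000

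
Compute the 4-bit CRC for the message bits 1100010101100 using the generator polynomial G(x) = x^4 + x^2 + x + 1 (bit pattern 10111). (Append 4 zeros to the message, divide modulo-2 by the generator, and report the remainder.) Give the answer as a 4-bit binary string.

1111

Append 4 zeros: 11000101011000000. Divide by 10111 (XOR where the leading bit is 1):
  pos 0: 11000 XOR 10111 = 01111
  pos 1: 11111 XOR 10111 = 01000
  pos 2: 10000 XOR 10111 = 00111
  pos 4: 11110 XOR 10111 = 01001
  pos 5: 10011 XOR 10111 = 00100
  pos 7: 10010 XOR 10111 = 00101
  pos 9: 10100 XOR 10111 = 00011
  pos 12: 11000 XOR 10111 = 01111
Remainder (last 4 bits) = 1111. This is the CRC / FCS.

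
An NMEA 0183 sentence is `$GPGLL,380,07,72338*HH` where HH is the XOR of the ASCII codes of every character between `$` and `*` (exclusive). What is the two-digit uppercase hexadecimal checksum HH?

XOR the ASCII codes of the payload characters:
  'G' = 0x47 → acc = 0x47
  'P' = 0x50 → acc = 0x17
  'G' = 0x47 → acc = 0x50
  'L' = 0x4C → acc = 0x1C
  'L' = 0x4C → acc = 0x50
  ',' = 0x2C → acc = 0x7C
  '3' = 0x33 → acc = 0x4F
  '8' = 0x38 → acc = 0x77
  '0' = 0x30 → acc = 0x47
  ',' = 0x2C → acc = 0x6B
  '0' = 0x30 → acc = 0x5B
  '7' = 0x37 → acc = 0x6C
  ',' = 0x2C → acc = 0x40
  '7' = 0x37 → acc = 0x77
  '2' = 0x32 → acc = 0x45
  '3' = 0x33 → acc = 0x76
  '3' = 0x33 → acc = 0x45
  '8' = 0x38 → acc = 0x7D
Checksum = 0x7D.

7D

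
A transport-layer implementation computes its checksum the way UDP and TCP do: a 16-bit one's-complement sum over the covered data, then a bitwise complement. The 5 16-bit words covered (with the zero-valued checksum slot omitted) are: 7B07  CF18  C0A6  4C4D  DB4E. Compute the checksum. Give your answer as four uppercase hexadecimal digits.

CD9C

One's-complement addition (fold any carry out of bit 15 back into bit 0):
  0x7B07 + 0xCF18 = 0x14A1F → wrap carry → 0x4A20
  0x4A20 + 0xC0A6 = 0x10AC6 → wrap carry → 0x0AC7
  0x0AC7 + 0x4C4D = 0x05714
  0x5714 + 0xDB4E = 0x13262 → wrap carry → 0x3263
One's-complement sum = 0x3263.
Checksum = ~0x3263 & 0xFFFF = 0xCD9C.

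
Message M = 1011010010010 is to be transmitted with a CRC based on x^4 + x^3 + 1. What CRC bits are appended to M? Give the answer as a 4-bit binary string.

0000

Append 4 zeros: 10110100100100000. Divide by 11001 (XOR where the leading bit is 1):
  pos 0: 10110 XOR 11001 = 01111
  pos 1: 11111 XOR 11001 = 00110
  pos 3: 11000 XOR 11001 = 00001
  pos 7: 11001 XOR 11001 = 00000
Remainder (last 4 bits) = 0000. This is the CRC / FCS.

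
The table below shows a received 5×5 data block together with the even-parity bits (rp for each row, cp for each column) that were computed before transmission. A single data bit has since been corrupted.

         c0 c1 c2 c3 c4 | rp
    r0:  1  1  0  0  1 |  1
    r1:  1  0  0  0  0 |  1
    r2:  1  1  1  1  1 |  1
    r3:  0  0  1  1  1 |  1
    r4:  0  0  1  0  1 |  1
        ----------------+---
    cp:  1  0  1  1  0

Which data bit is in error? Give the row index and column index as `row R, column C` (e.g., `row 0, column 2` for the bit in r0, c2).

row 4, column 3

Recompute each row's even parity and compare to rp:
  r0: data parity 1, sent rp 1 → ok
  r1: data parity 1, sent rp 1 → ok
  r2: data parity 1, sent rp 1 → ok
  r3: data parity 1, sent rp 1 → ok
  r4: data parity 0, sent rp 1 → mismatch
Recompute each column's even parity and compare to cp:
  c0: data parity 1, sent cp 1 → ok
  c1: data parity 0, sent cp 0 → ok
  c2: data parity 1, sent cp 1 → ok
  c3: data parity 0, sent cp 1 → mismatch
  c4: data parity 0, sent cp 0 → ok
Exactly one row (r4) and one column (c3) fail → the flipped bit is at their intersection.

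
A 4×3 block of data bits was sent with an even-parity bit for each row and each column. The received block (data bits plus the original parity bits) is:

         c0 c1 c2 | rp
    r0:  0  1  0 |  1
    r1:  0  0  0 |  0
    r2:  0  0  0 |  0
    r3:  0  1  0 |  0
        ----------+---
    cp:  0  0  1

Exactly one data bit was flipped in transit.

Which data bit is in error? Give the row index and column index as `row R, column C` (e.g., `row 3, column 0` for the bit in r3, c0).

Recompute each row's even parity and compare to rp:
  r0: data parity 1, sent rp 1 → ok
  r1: data parity 0, sent rp 0 → ok
  r2: data parity 0, sent rp 0 → ok
  r3: data parity 1, sent rp 0 → mismatch
Recompute each column's even parity and compare to cp:
  c0: data parity 0, sent cp 0 → ok
  c1: data parity 0, sent cp 0 → ok
  c2: data parity 0, sent cp 1 → mismatch
Exactly one row (r3) and one column (c2) fail → the flipped bit is at their intersection.

row 3, column 2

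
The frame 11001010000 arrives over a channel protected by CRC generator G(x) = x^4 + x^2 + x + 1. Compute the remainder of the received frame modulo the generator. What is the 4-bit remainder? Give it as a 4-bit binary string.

Modulo-2 division of 11001010000 by 10111:
  pos 0: 11001 XOR 10111 = 01110
  pos 1: 11100 XOR 10111 = 01011
  pos 2: 10111 XOR 10111 = 00000
Remainder = 0000 (zero — the frame passes the CRC check).

0000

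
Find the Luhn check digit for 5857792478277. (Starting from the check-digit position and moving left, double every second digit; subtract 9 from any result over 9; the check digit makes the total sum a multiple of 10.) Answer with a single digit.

2

Partial digits right→left: 7 7 2 8 7 4 2 9 7 7 5 8 5
Double every second digit counting from the check-digit position (so the 1st, 3rd, 5th, ... of the partial from the right).
  doubled (with −9 where >9): 5 4 5 4 5 1 1 → sum 25
  kept as-is: 7 8 4 9 7 8 → sum 43
Total = 25 + 43 = 68.
Check digit = (10 − (68 mod 10)) mod 10 = 2.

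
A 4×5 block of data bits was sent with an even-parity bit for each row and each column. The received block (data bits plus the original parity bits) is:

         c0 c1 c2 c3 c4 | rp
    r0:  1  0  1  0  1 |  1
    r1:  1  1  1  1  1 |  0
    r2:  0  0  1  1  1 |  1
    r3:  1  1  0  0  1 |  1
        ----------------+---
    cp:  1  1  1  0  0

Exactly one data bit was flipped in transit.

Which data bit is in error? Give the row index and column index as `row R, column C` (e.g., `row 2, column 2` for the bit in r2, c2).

Recompute each row's even parity and compare to rp:
  r0: data parity 1, sent rp 1 → ok
  r1: data parity 1, sent rp 0 → mismatch
  r2: data parity 1, sent rp 1 → ok
  r3: data parity 1, sent rp 1 → ok
Recompute each column's even parity and compare to cp:
  c0: data parity 1, sent cp 1 → ok
  c1: data parity 0, sent cp 1 → mismatch
  c2: data parity 1, sent cp 1 → ok
  c3: data parity 0, sent cp 0 → ok
  c4: data parity 0, sent cp 0 → ok
Exactly one row (r1) and one column (c1) fail → the flipped bit is at their intersection.

row 1, column 1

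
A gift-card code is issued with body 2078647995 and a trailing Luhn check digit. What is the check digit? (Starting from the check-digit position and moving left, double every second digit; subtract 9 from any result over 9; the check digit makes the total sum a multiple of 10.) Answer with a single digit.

4

Partial digits right→left: 5 9 9 7 4 6 8 7 0 2
Double every second digit counting from the check-digit position (so the 1st, 3rd, 5th, ... of the partial from the right).
  doubled (with −9 where >9): 1 9 8 7 0 → sum 25
  kept as-is: 9 7 6 7 2 → sum 31
Total = 25 + 31 = 56.
Check digit = (10 − (56 mod 10)) mod 10 = 4.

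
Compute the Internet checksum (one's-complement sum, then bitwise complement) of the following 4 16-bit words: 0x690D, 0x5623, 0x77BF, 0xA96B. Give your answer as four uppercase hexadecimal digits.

One's-complement addition (fold any carry out of bit 15 back into bit 0):
  0x690D + 0x5623 = 0x0BF30
  0xBF30 + 0x77BF = 0x136EF → wrap carry → 0x36F0
  0x36F0 + 0xA96B = 0x0E05B
One's-complement sum = 0xE05B.
Checksum = ~0xE05B & 0xFFFF = 0x1FA4.

1FA4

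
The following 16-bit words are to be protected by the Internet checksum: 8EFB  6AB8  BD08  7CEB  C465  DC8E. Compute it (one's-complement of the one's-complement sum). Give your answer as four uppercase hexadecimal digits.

One's-complement addition (fold any carry out of bit 15 back into bit 0):
  0x8EFB + 0x6AB8 = 0x0F9B3
  0xF9B3 + 0xBD08 = 0x1B6BB → wrap carry → 0xB6BC
  0xB6BC + 0x7CEB = 0x133A7 → wrap carry → 0x33A8
  0x33A8 + 0xC465 = 0x0F80D
  0xF80D + 0xDC8E = 0x1D49B → wrap carry → 0xD49C
One's-complement sum = 0xD49C.
Checksum = ~0xD49C & 0xFFFF = 0x2B63.

2B63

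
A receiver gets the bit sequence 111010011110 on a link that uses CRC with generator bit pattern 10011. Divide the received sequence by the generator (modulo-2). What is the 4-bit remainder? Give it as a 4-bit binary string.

Modulo-2 division of 111010011110 by 10011:
  pos 0: 11101 XOR 10011 = 01110
  pos 1: 11100 XOR 10011 = 01111
  pos 2: 11110 XOR 10011 = 01101
  pos 3: 11011 XOR 10011 = 01000
  pos 4: 10001 XOR 10011 = 00010
  pos 7: 10110 XOR 10011 = 00101
Remainder = 0101 (nonzero — an error is detected).

0101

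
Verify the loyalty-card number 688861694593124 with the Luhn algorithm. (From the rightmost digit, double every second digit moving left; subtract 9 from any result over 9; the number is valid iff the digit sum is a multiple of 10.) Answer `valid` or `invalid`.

valid

From the right, keep odd positions and double even positions (subtract 9 from any doubled value over 9):
  doubled (positions 2,4,...): 4 6 1 9 2 7 7 → sum 36
  kept (positions 1,3,...): 4 1 9 4 6 6 8 6 → sum 44
Total = 80.
80 mod 10 = 0, so the number is valid.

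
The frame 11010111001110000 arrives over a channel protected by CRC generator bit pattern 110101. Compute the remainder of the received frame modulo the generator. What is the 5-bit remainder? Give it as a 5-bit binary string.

Modulo-2 division of 11010111001110000 by 110101:
  pos 0: 110101 XOR 110101 = 000000
  pos 6: 110011 XOR 110101 = 000110
  pos 9: 110100 XOR 110101 = 000001
Remainder = 00100 (nonzero — an error is detected).

00100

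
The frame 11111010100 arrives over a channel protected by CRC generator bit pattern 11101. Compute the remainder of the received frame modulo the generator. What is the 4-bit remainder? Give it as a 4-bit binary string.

1000

Modulo-2 division of 11111010100 by 11101:
  pos 0: 11111 XOR 11101 = 00010
  pos 3: 10010 XOR 11101 = 01111
  pos 4: 11111 XOR 11101 = 00010
Remainder = 1000 (nonzero — an error is detected).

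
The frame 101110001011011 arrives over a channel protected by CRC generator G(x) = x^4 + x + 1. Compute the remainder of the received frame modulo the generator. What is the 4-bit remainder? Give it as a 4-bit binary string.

Modulo-2 division of 101110001011011 by 10011:
  pos 0: 10111 XOR 10011 = 00100
  pos 2: 10000 XOR 10011 = 00011
  pos 5: 11010 XOR 10011 = 01001
  pos 6: 10011 XOR 10011 = 00000
Remainder = 1011 (nonzero — an error is detected).

1011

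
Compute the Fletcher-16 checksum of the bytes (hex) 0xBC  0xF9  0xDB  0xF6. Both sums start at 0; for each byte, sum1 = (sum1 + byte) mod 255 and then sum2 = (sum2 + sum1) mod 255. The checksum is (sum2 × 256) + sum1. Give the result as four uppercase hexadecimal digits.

Running sums (mod 255):
  after byte 0 (0xBC): sum1=188, sum2=188
  after byte 1 (0xF9): sum1=182, sum2=115
  after byte 2 (0xDB): sum1=146, sum2=6
  after byte 3 (0xF6): sum1=137, sum2=143
Checksum = sum2·256 + sum1 = 143·256 + 137 = 36745 = 0x8F89.

8F89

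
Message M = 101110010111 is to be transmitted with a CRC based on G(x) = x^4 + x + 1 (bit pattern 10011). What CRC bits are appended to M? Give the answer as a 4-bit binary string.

Append 4 zeros: 1011100101110000. Divide by 10011 (XOR where the leading bit is 1):
  pos 0: 10111 XOR 10011 = 00100
  pos 2: 10000 XOR 10011 = 00011
  pos 5: 11101 XOR 10011 = 01110
  pos 6: 11101 XOR 10011 = 01110
  pos 7: 11101 XOR 10011 = 01110
  pos 8: 11100 XOR 10011 = 01111
  pos 9: 11110 XOR 10011 = 01101
  pos 10: 11010 XOR 10011 = 01001
  pos 11: 10010 XOR 10011 = 00001
Remainder (last 4 bits) = 0001. This is the CRC / FCS.

0001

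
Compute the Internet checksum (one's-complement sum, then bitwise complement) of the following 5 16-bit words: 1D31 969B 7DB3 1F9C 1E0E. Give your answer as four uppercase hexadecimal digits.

90D5

One's-complement addition (fold any carry out of bit 15 back into bit 0):
  0x1D31 + 0x969B = 0x0B3CC
  0xB3CC + 0x7DB3 = 0x1317F → wrap carry → 0x3180
  0x3180 + 0x1F9C = 0x0511C
  0x511C + 0x1E0E = 0x06F2A
One's-complement sum = 0x6F2A.
Checksum = ~0x6F2A & 0xFFFF = 0x90D5.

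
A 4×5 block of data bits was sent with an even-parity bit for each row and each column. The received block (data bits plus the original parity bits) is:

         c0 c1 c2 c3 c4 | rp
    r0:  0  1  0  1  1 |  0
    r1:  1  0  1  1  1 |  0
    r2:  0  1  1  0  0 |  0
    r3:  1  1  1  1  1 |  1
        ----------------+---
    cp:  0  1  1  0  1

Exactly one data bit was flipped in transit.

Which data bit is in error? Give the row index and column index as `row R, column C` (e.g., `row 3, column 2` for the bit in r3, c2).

Recompute each row's even parity and compare to rp:
  r0: data parity 1, sent rp 0 → mismatch
  r1: data parity 0, sent rp 0 → ok
  r2: data parity 0, sent rp 0 → ok
  r3: data parity 1, sent rp 1 → ok
Recompute each column's even parity and compare to cp:
  c0: data parity 0, sent cp 0 → ok
  c1: data parity 1, sent cp 1 → ok
  c2: data parity 1, sent cp 1 → ok
  c3: data parity 1, sent cp 0 → mismatch
  c4: data parity 1, sent cp 1 → ok
Exactly one row (r0) and one column (c3) fail → the flipped bit is at their intersection.

row 0, column 3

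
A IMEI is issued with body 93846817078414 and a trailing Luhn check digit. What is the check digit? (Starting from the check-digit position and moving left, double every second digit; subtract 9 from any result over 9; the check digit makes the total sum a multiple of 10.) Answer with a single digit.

Partial digits right→left: 4 1 4 8 7 0 7 1 8 6 4 8 3 9
Double every second digit counting from the check-digit position (so the 1st, 3rd, 5th, ... of the partial from the right).
  doubled (with −9 where >9): 8 8 5 5 7 8 6 → sum 47
  kept as-is: 1 8 0 1 6 8 9 → sum 33
Total = 47 + 33 = 80.
Check digit = (10 − (80 mod 10)) mod 10 = 0.

0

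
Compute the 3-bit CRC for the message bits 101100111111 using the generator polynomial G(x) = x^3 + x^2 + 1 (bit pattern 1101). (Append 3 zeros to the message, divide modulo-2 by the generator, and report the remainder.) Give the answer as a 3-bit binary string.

Append 3 zeros: 101100111111000. Divide by 1101 (XOR where the leading bit is 1):
  pos 0: 1011 XOR 1101 = 0110
  pos 1: 1100 XOR 1101 = 0001
  pos 4: 1011 XOR 1101 = 0110
  pos 5: 1101 XOR 1101 = 0000
  pos 9: 1110 XOR 1101 = 0011
  pos 11: 1100 XOR 1101 = 0001
Remainder (last 3 bits) = 001. This is the CRC / FCS.

001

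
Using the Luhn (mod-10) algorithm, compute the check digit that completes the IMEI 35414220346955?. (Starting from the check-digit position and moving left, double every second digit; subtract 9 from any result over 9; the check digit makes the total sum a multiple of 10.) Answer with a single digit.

Partial digits right→left: 5 5 9 6 4 3 0 2 2 4 1 4 5 3
Double every second digit counting from the check-digit position (so the 1st, 3rd, 5th, ... of the partial from the right).
  doubled (with −9 where >9): 1 9 8 0 4 2 1 → sum 25
  kept as-is: 5 6 3 2 4 4 3 → sum 27
Total = 25 + 27 = 52.
Check digit = (10 − (52 mod 10)) mod 10 = 8.

8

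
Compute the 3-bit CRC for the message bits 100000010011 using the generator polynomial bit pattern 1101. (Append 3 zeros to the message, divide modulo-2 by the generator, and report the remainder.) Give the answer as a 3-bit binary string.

Append 3 zeros: 100000010011000. Divide by 1101 (XOR where the leading bit is 1):
  pos 0: 1000 XOR 1101 = 0101
  pos 1: 1010 XOR 1101 = 0111
  pos 2: 1110 XOR 1101 = 0011
  pos 4: 1101 XOR 1101 = 0000
  pos 10: 1100 XOR 1101 = 0001
Remainder (last 3 bits) = 010. This is the CRC / FCS.

010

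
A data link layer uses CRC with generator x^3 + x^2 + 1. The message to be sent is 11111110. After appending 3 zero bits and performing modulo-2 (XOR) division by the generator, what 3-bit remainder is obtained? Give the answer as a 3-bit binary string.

Append 3 zeros: 11111110000. Divide by 1101 (XOR where the leading bit is 1):
  pos 0: 1111 XOR 1101 = 0010
  pos 2: 1011 XOR 1101 = 0110
  pos 3: 1101 XOR 1101 = 0000
Remainder (last 3 bits) = 000. This is the CRC / FCS.

000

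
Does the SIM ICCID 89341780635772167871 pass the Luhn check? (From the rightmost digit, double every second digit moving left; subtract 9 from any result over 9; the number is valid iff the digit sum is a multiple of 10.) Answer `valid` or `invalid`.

From the right, keep odd positions and double even positions (subtract 9 from any doubled value over 9):
  doubled (positions 2,4,...): 5 5 2 5 1 3 7 2 6 7 → sum 43
  kept (positions 1,3,...): 1 8 6 2 7 3 0 7 4 9 → sum 47
Total = 90.
90 mod 10 = 0, so the number is valid.

valid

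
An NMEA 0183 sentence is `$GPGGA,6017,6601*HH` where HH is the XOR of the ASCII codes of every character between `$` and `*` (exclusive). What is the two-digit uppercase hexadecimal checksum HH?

57

XOR the ASCII codes of the payload characters:
  'G' = 0x47 → acc = 0x47
  'P' = 0x50 → acc = 0x17
  'G' = 0x47 → acc = 0x50
  'G' = 0x47 → acc = 0x17
  'A' = 0x41 → acc = 0x56
  ',' = 0x2C → acc = 0x7A
  '6' = 0x36 → acc = 0x4C
  '0' = 0x30 → acc = 0x7C
  '1' = 0x31 → acc = 0x4D
  '7' = 0x37 → acc = 0x7A
  ',' = 0x2C → acc = 0x56
  '6' = 0x36 → acc = 0x60
  '6' = 0x36 → acc = 0x56
  '0' = 0x30 → acc = 0x66
  '1' = 0x31 → acc = 0x57
Checksum = 0x57.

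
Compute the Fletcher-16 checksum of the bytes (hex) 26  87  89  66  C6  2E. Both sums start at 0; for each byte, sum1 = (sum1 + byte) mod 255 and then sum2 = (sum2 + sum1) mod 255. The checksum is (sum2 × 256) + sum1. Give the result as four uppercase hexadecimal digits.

9F92

Running sums (mod 255):
  after byte 0 (26): sum1=38, sum2=38
  after byte 1 (87): sum1=173, sum2=211
  after byte 2 (89): sum1=55, sum2=11
  after byte 3 (66): sum1=157, sum2=168
  after byte 4 (C6): sum1=100, sum2=13
  after byte 5 (2E): sum1=146, sum2=159
Checksum = sum2·256 + sum1 = 159·256 + 146 = 40850 = 0x9F92.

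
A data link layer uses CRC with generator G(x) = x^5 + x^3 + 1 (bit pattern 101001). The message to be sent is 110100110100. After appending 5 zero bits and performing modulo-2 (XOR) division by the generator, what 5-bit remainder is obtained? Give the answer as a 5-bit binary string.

11100

Append 5 zeros: 11010011010000000. Divide by 101001 (XOR where the leading bit is 1):
  pos 0: 110100 XOR 101001 = 011101
  pos 1: 111011 XOR 101001 = 010010
  pos 2: 100101 XOR 101001 = 001100
  pos 4: 110001 XOR 101001 = 011000
  pos 5: 110000 XOR 101001 = 011001
  pos 6: 110010 XOR 101001 = 011011
  pos 7: 110110 XOR 101001 = 011111
  pos 8: 111110 XOR 101001 = 010111
  pos 9: 101110 XOR 101001 = 000111
Remainder (last 5 bits) = 11100. This is the CRC / FCS.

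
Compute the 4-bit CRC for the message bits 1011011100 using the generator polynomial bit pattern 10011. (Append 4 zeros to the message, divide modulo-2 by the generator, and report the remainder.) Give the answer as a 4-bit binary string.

0110

Append 4 zeros: 10110111000000. Divide by 10011 (XOR where the leading bit is 1):
  pos 0: 10110 XOR 10011 = 00101
  pos 2: 10111 XOR 10011 = 00100
  pos 4: 10010 XOR 10011 = 00001
  pos 8: 10000 XOR 10011 = 00011
Remainder (last 4 bits) = 0110. This is the CRC / FCS.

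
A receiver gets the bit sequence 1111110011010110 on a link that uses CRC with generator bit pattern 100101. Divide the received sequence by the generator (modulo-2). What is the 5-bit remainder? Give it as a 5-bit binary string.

Modulo-2 division of 1111110011010110 by 100101:
  pos 0: 111111 XOR 100101 = 011010
  pos 1: 110100 XOR 100101 = 010001
  pos 2: 100010 XOR 100101 = 000111
  pos 5: 111110 XOR 100101 = 011011
  pos 6: 110111 XOR 100101 = 010010
  pos 7: 100100 XOR 100101 = 000001
Remainder = 01110 (nonzero — an error is detected).

01110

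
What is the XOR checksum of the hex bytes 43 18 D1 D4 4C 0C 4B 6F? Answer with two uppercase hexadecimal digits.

XOR the bytes together:
  start with 0x43
  0x43 ⊕ 0x18 = 0x5B
  0x5B ⊕ 0xD1 = 0x8A
  0x8A ⊕ 0xD4 = 0x5E
  0x5E ⊕ 0x4C = 0x12
  0x12 ⊕ 0x0C = 0x1E
  0x1E ⊕ 0x4B = 0x55
  0x55 ⊕ 0x6F = 0x3A

3A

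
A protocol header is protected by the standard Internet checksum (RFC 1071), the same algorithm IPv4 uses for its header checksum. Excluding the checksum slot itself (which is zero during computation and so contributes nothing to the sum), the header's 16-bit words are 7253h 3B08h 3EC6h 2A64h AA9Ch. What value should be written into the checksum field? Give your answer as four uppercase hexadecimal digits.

One's-complement addition (fold any carry out of bit 15 back into bit 0):
  0x7253 + 0x3B08 = 0x0AD5B
  0xAD5B + 0x3EC6 = 0x0EC21
  0xEC21 + 0x2A64 = 0x11685 → wrap carry → 0x1686
  0x1686 + 0xAA9C = 0x0C122
One's-complement sum = 0xC122.
Checksum = ~0xC122 & 0xFFFF = 0x3EDD.

3EDD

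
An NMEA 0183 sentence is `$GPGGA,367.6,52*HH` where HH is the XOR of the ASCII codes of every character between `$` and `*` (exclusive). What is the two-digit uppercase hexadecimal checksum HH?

7B

XOR the ASCII codes of the payload characters:
  'G' = 0x47 → acc = 0x47
  'P' = 0x50 → acc = 0x17
  'G' = 0x47 → acc = 0x50
  'G' = 0x47 → acc = 0x17
  'A' = 0x41 → acc = 0x56
  ',' = 0x2C → acc = 0x7A
  '3' = 0x33 → acc = 0x49
  '6' = 0x36 → acc = 0x7F
  '7' = 0x37 → acc = 0x48
  '.' = 0x2E → acc = 0x66
  '6' = 0x36 → acc = 0x50
  ',' = 0x2C → acc = 0x7C
  '5' = 0x35 → acc = 0x49
  '2' = 0x32 → acc = 0x7B
Checksum = 0x7B.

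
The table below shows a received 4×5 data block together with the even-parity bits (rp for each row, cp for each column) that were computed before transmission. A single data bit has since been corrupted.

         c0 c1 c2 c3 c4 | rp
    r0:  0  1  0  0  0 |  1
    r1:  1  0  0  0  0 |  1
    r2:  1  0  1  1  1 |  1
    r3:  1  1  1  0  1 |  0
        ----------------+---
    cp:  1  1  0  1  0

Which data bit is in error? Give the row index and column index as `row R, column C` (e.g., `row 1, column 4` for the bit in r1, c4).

Recompute each row's even parity and compare to rp:
  r0: data parity 1, sent rp 1 → ok
  r1: data parity 1, sent rp 1 → ok
  r2: data parity 0, sent rp 1 → mismatch
  r3: data parity 0, sent rp 0 → ok
Recompute each column's even parity and compare to cp:
  c0: data parity 1, sent cp 1 → ok
  c1: data parity 0, sent cp 1 → mismatch
  c2: data parity 0, sent cp 0 → ok
  c3: data parity 1, sent cp 1 → ok
  c4: data parity 0, sent cp 0 → ok
Exactly one row (r2) and one column (c1) fail → the flipped bit is at their intersection.

row 2, column 1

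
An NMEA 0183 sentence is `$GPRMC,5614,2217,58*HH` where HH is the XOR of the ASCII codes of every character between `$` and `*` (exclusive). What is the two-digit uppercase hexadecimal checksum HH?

XOR the ASCII codes of the payload characters:
  'G' = 0x47 → acc = 0x47
  'P' = 0x50 → acc = 0x17
  'R' = 0x52 → acc = 0x45
  'M' = 0x4D → acc = 0x08
  'C' = 0x43 → acc = 0x4B
  ',' = 0x2C → acc = 0x67
  '5' = 0x35 → acc = 0x52
  '6' = 0x36 → acc = 0x64
  '1' = 0x31 → acc = 0x55
  '4' = 0x34 → acc = 0x61
  ',' = 0x2C → acc = 0x4D
  '2' = 0x32 → acc = 0x7F
  '2' = 0x32 → acc = 0x4D
  '1' = 0x31 → acc = 0x7C
  '7' = 0x37 → acc = 0x4B
  ',' = 0x2C → acc = 0x67
  '5' = 0x35 → acc = 0x52
  '8' = 0x38 → acc = 0x6A
Checksum = 0x6A.

6A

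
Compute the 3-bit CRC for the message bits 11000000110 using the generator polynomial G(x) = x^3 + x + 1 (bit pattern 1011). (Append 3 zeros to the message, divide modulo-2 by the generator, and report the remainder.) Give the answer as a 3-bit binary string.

Append 3 zeros: 11000000110000. Divide by 1011 (XOR where the leading bit is 1):
  pos 0: 1100 XOR 1011 = 0111
  pos 1: 1110 XOR 1011 = 0101
  pos 2: 1010 XOR 1011 = 0001
  pos 5: 1001 XOR 1011 = 0010
  pos 7: 1010 XOR 1011 = 0001
  pos 10: 1000 XOR 1011 = 0011
Remainder (last 3 bits) = 011. This is the CRC / FCS.

011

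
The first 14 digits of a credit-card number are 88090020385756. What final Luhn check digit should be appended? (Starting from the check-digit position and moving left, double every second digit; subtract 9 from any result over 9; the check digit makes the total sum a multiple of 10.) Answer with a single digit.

6

Partial digits right→left: 6 5 7 5 8 3 0 2 0 0 9 0 8 8
Double every second digit counting from the check-digit position (so the 1st, 3rd, 5th, ... of the partial from the right).
  doubled (with −9 where >9): 3 5 7 0 0 9 7 → sum 31
  kept as-is: 5 5 3 2 0 0 8 → sum 23
Total = 31 + 23 = 54.
Check digit = (10 − (54 mod 10)) mod 10 = 6.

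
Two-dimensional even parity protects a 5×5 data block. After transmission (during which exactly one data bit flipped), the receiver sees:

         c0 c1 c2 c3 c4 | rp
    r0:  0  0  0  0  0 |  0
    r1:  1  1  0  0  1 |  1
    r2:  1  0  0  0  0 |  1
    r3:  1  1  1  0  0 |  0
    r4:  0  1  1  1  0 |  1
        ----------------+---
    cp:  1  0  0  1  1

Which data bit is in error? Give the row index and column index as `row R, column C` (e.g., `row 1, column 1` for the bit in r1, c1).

Recompute each row's even parity and compare to rp:
  r0: data parity 0, sent rp 0 → ok
  r1: data parity 1, sent rp 1 → ok
  r2: data parity 1, sent rp 1 → ok
  r3: data parity 1, sent rp 0 → mismatch
  r4: data parity 1, sent rp 1 → ok
Recompute each column's even parity and compare to cp:
  c0: data parity 1, sent cp 1 → ok
  c1: data parity 1, sent cp 0 → mismatch
  c2: data parity 0, sent cp 0 → ok
  c3: data parity 1, sent cp 1 → ok
  c4: data parity 1, sent cp 1 → ok
Exactly one row (r3) and one column (c1) fail → the flipped bit is at their intersection.

row 3, column 1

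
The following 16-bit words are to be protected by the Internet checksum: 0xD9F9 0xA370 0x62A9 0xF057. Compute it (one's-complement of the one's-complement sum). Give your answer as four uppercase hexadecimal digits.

2F94

One's-complement addition (fold any carry out of bit 15 back into bit 0):
  0xD9F9 + 0xA370 = 0x17D69 → wrap carry → 0x7D6A
  0x7D6A + 0x62A9 = 0x0E013
  0xE013 + 0xF057 = 0x1D06A → wrap carry → 0xD06B
One's-complement sum = 0xD06B.
Checksum = ~0xD06B & 0xFFFF = 0x2F94.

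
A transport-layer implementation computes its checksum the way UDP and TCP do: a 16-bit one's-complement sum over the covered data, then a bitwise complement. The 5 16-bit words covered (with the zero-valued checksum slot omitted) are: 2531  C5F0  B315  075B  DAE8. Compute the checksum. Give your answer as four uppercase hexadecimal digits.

7F84

One's-complement addition (fold any carry out of bit 15 back into bit 0):
  0x2531 + 0xC5F0 = 0x0EB21
  0xEB21 + 0xB315 = 0x19E36 → wrap carry → 0x9E37
  0x9E37 + 0x075B = 0x0A592
  0xA592 + 0xDAE8 = 0x1807A → wrap carry → 0x807B
One's-complement sum = 0x807B.
Checksum = ~0x807B & 0xFFFF = 0x7F84.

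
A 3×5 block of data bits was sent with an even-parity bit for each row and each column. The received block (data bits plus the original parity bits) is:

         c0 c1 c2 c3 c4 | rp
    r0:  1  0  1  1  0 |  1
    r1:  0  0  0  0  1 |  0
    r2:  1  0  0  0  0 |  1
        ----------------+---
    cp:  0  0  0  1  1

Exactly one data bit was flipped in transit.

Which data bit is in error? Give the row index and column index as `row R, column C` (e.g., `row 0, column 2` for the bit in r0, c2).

Recompute each row's even parity and compare to rp:
  r0: data parity 1, sent rp 1 → ok
  r1: data parity 1, sent rp 0 → mismatch
  r2: data parity 1, sent rp 1 → ok
Recompute each column's even parity and compare to cp:
  c0: data parity 0, sent cp 0 → ok
  c1: data parity 0, sent cp 0 → ok
  c2: data parity 1, sent cp 0 → mismatch
  c3: data parity 1, sent cp 1 → ok
  c4: data parity 1, sent cp 1 → ok
Exactly one row (r1) and one column (c2) fail → the flipped bit is at their intersection.

row 1, column 2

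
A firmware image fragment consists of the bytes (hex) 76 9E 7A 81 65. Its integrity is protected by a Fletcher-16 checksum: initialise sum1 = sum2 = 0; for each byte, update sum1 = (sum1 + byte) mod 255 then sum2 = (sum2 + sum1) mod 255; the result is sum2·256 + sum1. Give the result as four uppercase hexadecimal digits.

A276

Running sums (mod 255):
  after byte 0 (76): sum1=118, sum2=118
  after byte 1 (9E): sum1=21, sum2=139
  after byte 2 (7A): sum1=143, sum2=27
  after byte 3 (81): sum1=17, sum2=44
  after byte 4 (65): sum1=118, sum2=162
Checksum = sum2·256 + sum1 = 162·256 + 118 = 41590 = 0xA276.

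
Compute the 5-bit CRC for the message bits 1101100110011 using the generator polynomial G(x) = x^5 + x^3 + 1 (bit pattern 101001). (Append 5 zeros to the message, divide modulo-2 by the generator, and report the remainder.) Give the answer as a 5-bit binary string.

10111

Append 5 zeros: 110110011001100000. Divide by 101001 (XOR where the leading bit is 1):
  pos 0: 110110 XOR 101001 = 011111
  pos 1: 111110 XOR 101001 = 010111
  pos 2: 101111 XOR 101001 = 000110
  pos 5: 110100 XOR 101001 = 011101
  pos 6: 111011 XOR 101001 = 010010
  pos 7: 100101 XOR 101001 = 001100
  pos 9: 110000 XOR 101001 = 011001
  pos 10: 110010 XOR 101001 = 011011
  pos 11: 110110 XOR 101001 = 011111
  pos 12: 111110 XOR 101001 = 010111
Remainder (last 5 bits) = 10111. This is the CRC / FCS.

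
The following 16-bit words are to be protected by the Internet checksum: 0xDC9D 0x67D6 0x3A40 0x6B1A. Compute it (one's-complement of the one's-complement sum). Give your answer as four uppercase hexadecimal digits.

One's-complement addition (fold any carry out of bit 15 back into bit 0):
  0xDC9D + 0x67D6 = 0x14473 → wrap carry → 0x4474
  0x4474 + 0x3A40 = 0x07EB4
  0x7EB4 + 0x6B1A = 0x0E9CE
One's-complement sum = 0xE9CE.
Checksum = ~0xE9CE & 0xFFFF = 0x1631.

1631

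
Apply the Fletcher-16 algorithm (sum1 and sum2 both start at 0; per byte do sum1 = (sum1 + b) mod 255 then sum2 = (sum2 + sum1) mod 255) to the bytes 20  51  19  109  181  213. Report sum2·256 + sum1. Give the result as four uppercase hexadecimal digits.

4E53

Running sums (mod 255):
  after byte 0 (20): sum1=20, sum2=20
  after byte 1 (51): sum1=71, sum2=91
  after byte 2 (19): sum1=90, sum2=181
  after byte 3 (109): sum1=199, sum2=125
  after byte 4 (181): sum1=125, sum2=250
  after byte 5 (213): sum1=83, sum2=78
Checksum = sum2·256 + sum1 = 78·256 + 83 = 20051 = 0x4E53.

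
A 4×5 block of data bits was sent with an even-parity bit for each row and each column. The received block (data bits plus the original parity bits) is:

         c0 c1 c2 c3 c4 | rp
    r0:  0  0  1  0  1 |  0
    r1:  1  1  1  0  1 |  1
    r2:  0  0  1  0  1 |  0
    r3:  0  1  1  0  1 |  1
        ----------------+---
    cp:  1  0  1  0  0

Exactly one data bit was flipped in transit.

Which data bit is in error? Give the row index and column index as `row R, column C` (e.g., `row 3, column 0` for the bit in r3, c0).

Recompute each row's even parity and compare to rp:
  r0: data parity 0, sent rp 0 → ok
  r1: data parity 0, sent rp 1 → mismatch
  r2: data parity 0, sent rp 0 → ok
  r3: data parity 1, sent rp 1 → ok
Recompute each column's even parity and compare to cp:
  c0: data parity 1, sent cp 1 → ok
  c1: data parity 0, sent cp 0 → ok
  c2: data parity 0, sent cp 1 → mismatch
  c3: data parity 0, sent cp 0 → ok
  c4: data parity 0, sent cp 0 → ok
Exactly one row (r1) and one column (c2) fail → the flipped bit is at their intersection.

row 1, column 2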